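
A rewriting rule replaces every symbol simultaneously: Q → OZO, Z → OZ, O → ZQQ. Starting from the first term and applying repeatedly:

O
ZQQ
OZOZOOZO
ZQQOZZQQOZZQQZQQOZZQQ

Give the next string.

OZOZOOZOZQQOZOZOZOOZOZQQOZOZOZOOZOOZOZOOZOZQQOZOZOZOOZO

Replace each of the 21 characters of ZQQOZZQQOZZQQZQQOZZQQ in place — OZ OZO OZO ZQQ OZ OZ OZO OZO ZQQ OZ OZ OZO OZO OZ OZO OZO ZQQ OZ OZ OZO OZO — and concatenate.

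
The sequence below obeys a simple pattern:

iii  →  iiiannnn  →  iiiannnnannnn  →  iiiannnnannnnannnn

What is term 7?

iiiannnnannnnannnnannnnannnnannnn

The strings grow by a fixed suffix annnn each time.
From iiiannnnannnnannnn, 3 further steps: iiiannnnannnnannnn → iiiannnnannnnannnnannnn → iiiannnnannnnannnnannnnannnn → (answer).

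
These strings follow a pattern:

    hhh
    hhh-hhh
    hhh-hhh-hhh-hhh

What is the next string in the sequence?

s(k+1) = s(k)·-·s(k) — each term doubles the last with '-' between the halves.
So the next term is two copies of hhh-hhh-hhh-hhh with '-' between the halves.

hhh-hhh-hhh-hhh-hhh-hhh-hhh-hhh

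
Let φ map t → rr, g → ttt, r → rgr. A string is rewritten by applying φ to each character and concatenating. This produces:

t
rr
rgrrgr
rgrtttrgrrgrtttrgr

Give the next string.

Applying the rule to each of the 18 symbols of rgrtttrgrrgrtttrgr gives the pieces rgr ttt rgr rr rr rr rgr ttt rgr rgr ttt rgr rr rr rr rgr ttt rgr, which concatenate to the answer.

rgrtttrgrrrrrrrrgrtttrgrrgrtttrgrrrrrrrrgrtttrgr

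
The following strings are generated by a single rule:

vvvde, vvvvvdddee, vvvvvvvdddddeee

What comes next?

vvvvvvvvvdddddddeeee

Each string has the form v^{2n+1} d^{2n-1} e^{n} (n = 1, 2, …).
Setting n = 4 gives 9, 7, 4 characters in each block.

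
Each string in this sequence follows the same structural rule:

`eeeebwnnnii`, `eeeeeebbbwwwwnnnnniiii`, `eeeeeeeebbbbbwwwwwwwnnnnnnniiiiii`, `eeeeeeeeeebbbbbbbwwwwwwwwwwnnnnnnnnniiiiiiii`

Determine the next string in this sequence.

Each string has the form e^{2n+2} b^{2n-1} w^{3n-2} n^{2n+1} i^{2n} (n = 1, 2, …).
At n = 5 the blocks have lengths 12, 9, 13, 11, 10.

eeeeeeeeeeeebbbbbbbbbwwwwwwwwwwwwwnnnnnnnnnnniiiiiiiiii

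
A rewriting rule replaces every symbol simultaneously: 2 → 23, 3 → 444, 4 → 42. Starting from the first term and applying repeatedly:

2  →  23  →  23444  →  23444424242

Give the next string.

23444424242422342234223

Expanding 23444424242: 2→23, 3→444, 4→42, 4→42, 4→42, 4→42, 2→23, 4→42, 2→23, 4→42, 2→23. Concatenated: 23 444 42 42 42 42 23 42 23 42 23.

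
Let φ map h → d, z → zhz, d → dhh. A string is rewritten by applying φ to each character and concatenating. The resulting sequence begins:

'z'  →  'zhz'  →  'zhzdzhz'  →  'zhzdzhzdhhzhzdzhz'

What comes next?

φ(zhzdzhzdhhzhzdzhz) expands symbol-by-symbol to zhz d zhz dhh zhz d zhz dhh d d zhz d zhz dhh zhz d zhz; joining the 17 pieces gives the next term.

zhzdzhzdhhzhzdzhzdhhddzhzdzhzdhhzhzdzhz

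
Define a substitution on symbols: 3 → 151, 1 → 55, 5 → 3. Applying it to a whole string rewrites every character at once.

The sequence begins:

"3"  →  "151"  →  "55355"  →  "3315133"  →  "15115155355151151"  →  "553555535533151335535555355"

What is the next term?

331513333151331511515535515115133151333315133

Applying the rule to each of the 27 symbols of 553555535533151335535555355 gives the pieces 3 3 151 3 3 3 3 151 3 3 151 151 55 3 55 151 151 3 3 151 3 3 3 3 151 3 3, which concatenate to the answer.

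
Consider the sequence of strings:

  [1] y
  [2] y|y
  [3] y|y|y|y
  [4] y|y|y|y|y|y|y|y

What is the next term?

y|y|y|y|y|y|y|y|y|y|y|y|y|y|y|y

Each string is two copies of the previous one joined by '|'.
One more doubling of y|y|y|y|y|y|y|y gives the answer.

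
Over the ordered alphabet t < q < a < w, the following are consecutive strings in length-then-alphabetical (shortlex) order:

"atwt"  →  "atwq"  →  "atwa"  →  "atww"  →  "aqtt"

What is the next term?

The successor of aqtt increments the rightmost position that isn't already w and resets every position after it to t.

aqtq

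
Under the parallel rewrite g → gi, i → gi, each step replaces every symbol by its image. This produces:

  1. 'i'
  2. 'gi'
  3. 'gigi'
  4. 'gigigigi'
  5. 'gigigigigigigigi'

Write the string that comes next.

gigigigigigigigigigigigigigigigi

φ(gigigigigigigigi) expands symbol-by-symbol to gi gi gi gi gi gi gi gi gi gi gi gi gi gi gi gi; joining the 16 pieces gives the next term.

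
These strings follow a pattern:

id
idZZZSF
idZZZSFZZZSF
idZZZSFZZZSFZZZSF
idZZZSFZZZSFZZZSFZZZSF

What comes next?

idZZZSFZZZSFZZZSFZZZSFZZZSF

Each term is the previous one with ZZZSF appended.
So the next term is idZZZSFZZZSFZZZSFZZZSF·ZZZSF.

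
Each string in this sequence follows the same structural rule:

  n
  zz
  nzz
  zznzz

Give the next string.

From term 3 onward, concatenate the second-to-last term with the last: n·zz = nzz, zz·nzz = zznzz, …
So term 5 is nzz·zznzz.

nzzzznzz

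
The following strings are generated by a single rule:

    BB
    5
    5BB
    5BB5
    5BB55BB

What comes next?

5BB55BB5BB5

From term 3 onward, concatenate the last term with the second-to-last: 5·BB = 5BB, 5BB·5 = 5BB5, …
So term 6 is 5BB55BB·5BB5.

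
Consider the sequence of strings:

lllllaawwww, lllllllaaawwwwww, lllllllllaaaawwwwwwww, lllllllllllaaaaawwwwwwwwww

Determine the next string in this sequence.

lllllllllllllaaaaaawwwwwwwwwwww

Term n consists of 2n+1 l's, followed by n a's, followed by 2n w's, where the shown terms are n = 2, 3, 4, 5.
For the next term, n = 6, so the run lengths are 13, 6, 12.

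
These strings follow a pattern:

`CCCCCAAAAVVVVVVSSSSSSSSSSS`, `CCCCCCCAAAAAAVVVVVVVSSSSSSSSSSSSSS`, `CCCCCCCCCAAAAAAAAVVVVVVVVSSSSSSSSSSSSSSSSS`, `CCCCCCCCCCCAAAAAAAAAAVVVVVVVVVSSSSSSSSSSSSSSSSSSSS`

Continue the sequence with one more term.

Reading off run lengths: C runs 5, 7, 9, 11; A runs 4, 6, 8, 10; V runs 6, 7, 8, 9; S runs 11, 14, 17, 20 — each is linear in n, where the shown terms are n = 3, 4, 5, 6.
Setting n = 7 gives 13, 12, 10, 23 characters in each block.

CCCCCCCCCCCCCAAAAAAAAAAAAVVVVVVVVVVSSSSSSSSSSSSSSSSSSSSSSS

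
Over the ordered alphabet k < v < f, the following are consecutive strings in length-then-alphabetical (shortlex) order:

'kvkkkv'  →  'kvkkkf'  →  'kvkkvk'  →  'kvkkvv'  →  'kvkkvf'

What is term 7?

kvkkfv

Stepping forward 2 times from kvkkvf: kvkkvf → kvkkfk, then the target.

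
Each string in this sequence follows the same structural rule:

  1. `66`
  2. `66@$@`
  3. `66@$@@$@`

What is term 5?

66@$@@$@@$@@$@

The strings grow by a fixed suffix @$@ each time.
From 66@$@@$@, 2 further steps: 66@$@@$@ → 66@$@@$@@$@ → (answer).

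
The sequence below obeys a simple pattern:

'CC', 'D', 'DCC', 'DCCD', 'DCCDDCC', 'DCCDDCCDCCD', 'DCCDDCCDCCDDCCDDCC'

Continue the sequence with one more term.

This is a Fibonacci-style word recurrence s(k) = s(k−1)·s(k−2): e.g. D·CC = DCC.
Continuing: DCCDDCCDCCDDCCDDCC · DCCDDCCDCCD gives term 8.

DCCDDCCDCCDDCCDDCCDCCDDCCDCCD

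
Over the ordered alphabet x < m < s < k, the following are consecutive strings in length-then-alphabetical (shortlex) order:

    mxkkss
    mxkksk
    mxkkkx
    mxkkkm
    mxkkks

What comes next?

mxkkkk

The successor of mxkkks increments the rightmost position that isn't already k and resets every position after it to x.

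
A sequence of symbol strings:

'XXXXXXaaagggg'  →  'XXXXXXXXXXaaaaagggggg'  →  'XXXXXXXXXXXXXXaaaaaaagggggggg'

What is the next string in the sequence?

The n-th term is 4n+2 X's then 2n+1 a's then 2n+2 g's (n = 1, 2, …).
At n = 4 the blocks have lengths 18, 9, 10.

XXXXXXXXXXXXXXXXXXaaaaaaaaagggggggggg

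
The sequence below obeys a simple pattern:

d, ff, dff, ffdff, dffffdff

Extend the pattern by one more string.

From term 3 onward, concatenate the second-to-last term with the last: d·ff = dff, ff·dff = ffdff, …
Continuing: ffdff · dffffdff gives term 6.

ffdffdffffdff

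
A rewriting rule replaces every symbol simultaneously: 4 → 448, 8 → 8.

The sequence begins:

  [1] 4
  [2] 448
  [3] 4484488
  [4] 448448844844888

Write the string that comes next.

φ(448448844844888) expands symbol-by-symbol to 448 448 8 448 448 8 8 448 448 8 448 448 8 8 8; joining the 15 pieces gives the next term.

4484488448448884484488448448888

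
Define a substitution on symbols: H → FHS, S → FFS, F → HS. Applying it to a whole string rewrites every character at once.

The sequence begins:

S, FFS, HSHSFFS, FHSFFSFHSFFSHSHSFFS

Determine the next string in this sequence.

Applying the rule to each of the 19 symbols of FHSFFSFHSFFSHSHSFFS gives the pieces HS FHS FFS HS HS FFS HS FHS FFS HS HS FFS FHS FFS FHS FFS HS HS FFS, which concatenate to the answer.

HSFHSFFSHSHSFFSHSFHSFFSHSHSFFSFHSFFSFHSFFSHSHSFFS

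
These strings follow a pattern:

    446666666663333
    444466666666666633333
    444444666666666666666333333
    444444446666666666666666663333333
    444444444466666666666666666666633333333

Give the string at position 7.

444444444444446666666666666666666666666663333333333

Term n consists of 2n-2 4's, followed by 3n+3 6's, followed by n+2 3's, where the shown terms are n = 2, 3, 4, 5, 6.
At n = 8 the blocks have lengths 14, 27, 10.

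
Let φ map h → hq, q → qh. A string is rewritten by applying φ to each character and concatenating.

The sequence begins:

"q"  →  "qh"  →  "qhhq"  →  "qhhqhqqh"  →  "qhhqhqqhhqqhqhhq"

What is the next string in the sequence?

Rewriting the 16 symbols of qhhqhqqhhqqhqhhq one by one yields qh hq hq qh hq qh qh hq hq qh qh hq qh hq hq qh; concatenated:

qhhqhqqhhqqhqhhqhqqhqhhqqhhqhqqh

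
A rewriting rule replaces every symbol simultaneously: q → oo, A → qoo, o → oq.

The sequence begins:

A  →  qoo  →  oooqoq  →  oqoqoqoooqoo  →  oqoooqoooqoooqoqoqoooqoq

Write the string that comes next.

Replace each of the 24 characters of oqoooqoooqoooqoqoqoooqoq in place — oq oo oq oq oq oo oq oq oq oo oq oq oq oo oq oo oq oo oq oq oq oo oq oo — and concatenate.

oqoooqoqoqoooqoqoqoooqoqoqoooqoooqoooqoqoqoooqoo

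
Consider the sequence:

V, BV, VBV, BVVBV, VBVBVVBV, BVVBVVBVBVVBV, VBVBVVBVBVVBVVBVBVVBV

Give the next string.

BVVBVVBVBVVBVVBVBVVBVBVVBVVBVBVVBV

From term 3 onward, concatenate the second-to-last term with the last: V·BV = VBV, BV·VBV = BVVBV, …
So term 8 is BVVBVVBVBVVBV·VBVBVVBVBVVBVVBVBVVBV.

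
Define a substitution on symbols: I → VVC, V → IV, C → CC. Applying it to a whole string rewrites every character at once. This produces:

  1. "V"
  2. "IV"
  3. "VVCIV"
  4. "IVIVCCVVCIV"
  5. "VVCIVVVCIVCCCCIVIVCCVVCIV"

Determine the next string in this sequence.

Replace each of the 25 characters of VVCIVVVCIVCCCCIVIVCCVVCIV in place — IV IV CC VVC IV IV IV CC VVC IV CC CC CC CC VVC IV VVC IV CC CC IV IV CC VVC IV — and concatenate.

IVIVCCVVCIVIVIVCCVVCIVCCCCCCCCVVCIVVVCIVCCCCIVIVCCVVCIV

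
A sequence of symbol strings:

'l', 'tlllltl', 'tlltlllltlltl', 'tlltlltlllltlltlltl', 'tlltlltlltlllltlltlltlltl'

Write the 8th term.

s(k+1) = tll·s(k)·ltl, so each term gains tll as a prefix and ltl as a suffix.
From tlltlltlltlllltlltlltlltl, 3 further steps: tlltlltlltlllltlltlltlltl → tlltlltlltlltlllltlltlltlltlltl → tlltlltlltlltlltlllltlltlltlltlltlltl → (answer).

tlltlltlltlltlltlltlllltlltlltlltlltlltlltl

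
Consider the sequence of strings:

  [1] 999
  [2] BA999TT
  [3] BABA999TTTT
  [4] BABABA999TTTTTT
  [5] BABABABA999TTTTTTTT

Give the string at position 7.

s(k+1) = BA·s(k)·TT, so each term gains BA as a prefix and TT as a suffix.
From BABABABA999TTTTTTTT, 2 further steps: BABABABA999TTTTTTTT → BABABABABA999TTTTTTTTTT → (answer).

BABABABABABA999TTTTTTTTTTTT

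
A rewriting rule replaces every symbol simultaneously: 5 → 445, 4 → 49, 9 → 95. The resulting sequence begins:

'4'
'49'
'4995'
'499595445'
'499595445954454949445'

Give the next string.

499595445954454949445954454949445499549954949445

Replace each of the 21 characters of 499595445954454949445 in place — 49 95 95 445 95 445 49 49 445 95 445 49 49 445 49 95 49 95 49 49 445 — and concatenate.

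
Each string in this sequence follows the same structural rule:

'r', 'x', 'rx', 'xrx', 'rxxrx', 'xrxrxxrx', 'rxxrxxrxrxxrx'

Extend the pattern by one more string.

xrxrxxrxrxxrxxrxrxxrx

This is a Fibonacci-style word recurrence s(k) = s(k−2)·s(k−1): e.g. r·x = rx.
Continuing: xrxrxxrx · rxxrxxrxrxxrx gives term 8.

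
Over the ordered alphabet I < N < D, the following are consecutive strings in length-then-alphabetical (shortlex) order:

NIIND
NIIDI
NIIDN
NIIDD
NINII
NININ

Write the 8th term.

Advancing 2 positions from NININ through NININ → NINID reaches term 8.

NINNI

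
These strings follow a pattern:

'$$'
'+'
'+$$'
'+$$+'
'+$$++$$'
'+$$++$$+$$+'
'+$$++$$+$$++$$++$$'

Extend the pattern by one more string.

+$$++$$+$$++$$++$$+$$++$$+$$+

This is a Fibonacci-style word recurrence s(k) = s(k−1)·s(k−2): e.g. +·$$ = +$$.
The next term joins +$$++$$+$$++$$++$$ and +$$++$$+$$+.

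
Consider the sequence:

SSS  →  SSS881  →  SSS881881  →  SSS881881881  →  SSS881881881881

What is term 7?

The strings grow by a fixed suffix 881 each time.
From SSS881881881881, 2 further steps: SSS881881881881 → SSS881881881881881 → (answer).

SSS881881881881881881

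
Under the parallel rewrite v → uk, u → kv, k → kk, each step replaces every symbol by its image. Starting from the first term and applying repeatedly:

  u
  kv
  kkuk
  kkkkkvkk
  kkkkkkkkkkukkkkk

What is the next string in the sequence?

kkkkkkkkkkkkkkkkkkkkkvkkkkkkkkkk

Replace each of the 16 characters of kkkkkkkkkkukkkkk in place — kk kk kk kk kk kk kk kk kk kk kv kk kk kk kk kk — and concatenate.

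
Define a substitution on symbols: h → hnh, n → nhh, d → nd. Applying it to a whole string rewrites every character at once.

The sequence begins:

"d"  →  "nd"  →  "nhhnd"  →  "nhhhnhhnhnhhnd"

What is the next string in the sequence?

Applying the rule to each of the 14 symbols of nhhhnhhnhnhhnd gives the pieces nhh hnh hnh hnh nhh hnh hnh nhh hnh nhh hnh hnh nhh nd, which concatenate to the answer.

nhhhnhhnhhnhnhhhnhhnhnhhhnhnhhhnhhnhnhhnd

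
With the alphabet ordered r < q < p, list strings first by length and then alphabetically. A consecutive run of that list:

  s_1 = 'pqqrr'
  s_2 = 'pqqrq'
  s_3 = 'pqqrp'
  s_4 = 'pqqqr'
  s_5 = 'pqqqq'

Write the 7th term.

Advancing 2 positions from pqqqq through pqqqq → pqqqp reaches term 7.

pqqpr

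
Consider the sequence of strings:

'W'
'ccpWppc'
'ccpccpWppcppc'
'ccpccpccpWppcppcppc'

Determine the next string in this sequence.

Each term wraps the previous one in ccp on the left and ppc on the right.
Applying this once more to ccpccpccpWppcppcppc:

ccpccpccpccpWppcppcppcppc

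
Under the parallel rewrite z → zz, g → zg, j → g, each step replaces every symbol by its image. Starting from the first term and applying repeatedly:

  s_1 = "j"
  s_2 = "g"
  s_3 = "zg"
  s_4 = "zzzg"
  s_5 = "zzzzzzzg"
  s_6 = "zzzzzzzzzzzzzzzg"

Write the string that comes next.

Rewriting the 16 symbols of zzzzzzzzzzzzzzzg one by one yields zz zz zz zz zz zz zz zz zz zz zz zz zz zz zz zg; concatenated:

zzzzzzzzzzzzzzzzzzzzzzzzzzzzzzzg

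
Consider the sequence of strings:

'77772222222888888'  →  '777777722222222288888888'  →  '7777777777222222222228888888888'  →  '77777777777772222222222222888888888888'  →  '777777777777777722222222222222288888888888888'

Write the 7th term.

Each string has the form 7^{3n-2} 2^{2n+3} 8^{2n+2}, where the shown terms are n = 2, 3, 4, 5, 6.
Setting n = 8 gives 22, 19, 18 characters in each block.

77777777777777777777772222222222222222222888888888888888888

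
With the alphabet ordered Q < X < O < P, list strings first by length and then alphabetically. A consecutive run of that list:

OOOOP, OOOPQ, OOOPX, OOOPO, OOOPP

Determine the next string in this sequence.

Treat OOOPP as a base-4 numeral over the given alphabet and add one, carrying through any trailing P's.

OOPQQ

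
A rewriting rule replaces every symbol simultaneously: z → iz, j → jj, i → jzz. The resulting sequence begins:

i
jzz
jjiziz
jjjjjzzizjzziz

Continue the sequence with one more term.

Applying the rule to each of the 14 symbols of jjjjjzzizjzziz gives the pieces jj jj jj jj jj iz iz jzz iz jj iz iz jzz iz, which concatenate to the answer.

jjjjjjjjjjizizjzzizjjizizjzziz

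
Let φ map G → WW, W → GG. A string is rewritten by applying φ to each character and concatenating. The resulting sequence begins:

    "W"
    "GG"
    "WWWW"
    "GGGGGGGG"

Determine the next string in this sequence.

Apply φ to GGGGGGGG symbol by symbol: G→WW, G→WW, G→WW, G→WW, G→WW, G→WW, G→WW, G→WW; joined: WW WW WW WW WW WW WW WW.

WWWWWWWWWWWWWWWW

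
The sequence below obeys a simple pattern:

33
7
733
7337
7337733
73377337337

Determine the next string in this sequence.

733773373377337733

From term 3 onward, concatenate the last term with the second-to-last: 7·33 = 733, 733·7 = 7337, …
So term 7 is 73377337337·7337733.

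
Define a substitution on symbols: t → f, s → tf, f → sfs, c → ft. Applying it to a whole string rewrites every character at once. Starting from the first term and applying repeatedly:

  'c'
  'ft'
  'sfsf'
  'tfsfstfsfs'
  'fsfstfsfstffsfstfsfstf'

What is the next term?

Replace each of the 22 characters of fsfstfsfstffsfstfsfstf in place — sfs tf sfs tf f sfs tf sfs tf f sfs sfs tf sfs tf f sfs tf sfs tf f sfs — and concatenate.

sfstfsfstffsfstfsfstffsfssfstfsfstffsfstfsfstffsfs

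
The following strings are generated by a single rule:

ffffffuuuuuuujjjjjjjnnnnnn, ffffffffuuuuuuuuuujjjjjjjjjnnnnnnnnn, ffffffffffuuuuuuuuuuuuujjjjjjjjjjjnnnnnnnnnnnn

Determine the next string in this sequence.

ffffffffffffuuuuuuuuuuuuuuuujjjjjjjjjjjjjnnnnnnnnnnnnnnn

Term n consists of 2n+2 f's, followed by 3n+1 u's, followed by 2n+3 j's, followed by 3n n's, where the shown terms are n = 2, 3, 4.
Setting n = 5 gives 12, 16, 13, 15 characters in each block.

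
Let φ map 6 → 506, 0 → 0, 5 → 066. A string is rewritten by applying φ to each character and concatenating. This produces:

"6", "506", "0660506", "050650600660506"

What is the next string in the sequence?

Rewriting the 15 symbols of 050650600660506 one by one yields 0 066 0 506 066 0 506 0 0 506 506 0 066 0 506; concatenated:

0066050606605060050650600660506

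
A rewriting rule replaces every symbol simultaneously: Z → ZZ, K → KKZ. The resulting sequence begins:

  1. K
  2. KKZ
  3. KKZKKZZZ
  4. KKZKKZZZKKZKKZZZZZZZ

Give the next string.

KKZKKZZZKKZKKZZZZZZZKKZKKZZZKKZKKZZZZZZZZZZZZZZZ

Applying the rule to each of the 20 symbols of KKZKKZZZKKZKKZZZZZZZ gives the pieces KKZ KKZ ZZ KKZ KKZ ZZ ZZ ZZ KKZ KKZ ZZ KKZ KKZ ZZ ZZ ZZ ZZ ZZ ZZ ZZ, which concatenate to the answer.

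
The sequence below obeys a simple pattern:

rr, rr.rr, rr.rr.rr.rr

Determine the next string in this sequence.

Every step duplicates the string with '.' between the halves.
One more doubling of rr.rr.rr.rr gives the answer.

rr.rr.rr.rr.rr.rr.rr.rr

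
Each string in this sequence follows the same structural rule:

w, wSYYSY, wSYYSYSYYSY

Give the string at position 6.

wSYYSYSYYSYSYYSYSYYSYSYYSY

Every step adds SYYSY to the end: s(k+1) = s(k)·SYYSY.
From wSYYSYSYYSY, 3 further steps: wSYYSYSYYSY → wSYYSYSYYSYSYYSY → wSYYSYSYYSYSYYSYSYYSY → (answer).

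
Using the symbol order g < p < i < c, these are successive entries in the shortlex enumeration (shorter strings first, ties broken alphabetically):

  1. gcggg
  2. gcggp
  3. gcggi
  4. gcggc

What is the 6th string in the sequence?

gcgpp

Advancing 2 positions from gcggc through gcggc → gcgpg reaches term 6.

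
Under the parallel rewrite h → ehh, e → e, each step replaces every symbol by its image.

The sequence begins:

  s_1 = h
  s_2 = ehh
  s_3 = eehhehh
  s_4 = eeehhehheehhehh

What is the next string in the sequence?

eeeehhehheehhehheeehhehheehhehh

Replace each of the 15 characters of eeehhehheehhehh in place — e e e ehh ehh e ehh ehh e e ehh ehh e ehh ehh — and concatenate.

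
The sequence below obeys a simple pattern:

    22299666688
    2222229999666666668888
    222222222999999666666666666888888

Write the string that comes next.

22222222222299999999666666666666666688888888

Term n consists of 3n 2's, followed by 2n 9's, followed by 4n 6's, followed by 2n 8's (n = 1, 2, …).
For the next term, n = 4, so the run lengths are 12, 8, 16, 8.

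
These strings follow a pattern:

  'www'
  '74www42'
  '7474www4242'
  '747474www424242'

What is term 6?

7474747474www4242424242

s(k+1) = 74·s(k)·42, so each term gains 74 as a prefix and 42 as a suffix.
From 747474www424242, 2 further steps: 747474www424242 → 74747474www42424242 → (answer).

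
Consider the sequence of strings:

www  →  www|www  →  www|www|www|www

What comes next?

Each string is two copies of the previous one joined by '|'.
Doubling www|www|www|www with '|' between the halves:

www|www|www|www|www|www|www|www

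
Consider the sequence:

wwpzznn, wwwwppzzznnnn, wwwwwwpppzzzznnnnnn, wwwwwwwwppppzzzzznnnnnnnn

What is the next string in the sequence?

Each string has the form w^{2n} p^{n} z^{n+1} n^{2n} (n = 1, 2, …).
At n = 5 the blocks have lengths 10, 5, 6, 10.

wwwwwwwwwwpppppzzzzzznnnnnnnnnn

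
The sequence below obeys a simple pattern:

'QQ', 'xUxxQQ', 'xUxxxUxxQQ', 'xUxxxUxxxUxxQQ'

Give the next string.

xUxxxUxxxUxxxUxxQQ

Each term is the previous one with xUxx prepended.
One more step from xUxxxUxxxUxxQQ gives the answer.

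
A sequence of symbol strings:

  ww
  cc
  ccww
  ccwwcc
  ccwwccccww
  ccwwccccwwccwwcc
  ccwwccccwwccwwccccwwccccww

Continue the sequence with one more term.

From term 3 onward, concatenate the last term with the second-to-last: cc·ww = ccww, ccww·cc = ccwwcc, …
So term 8 is ccwwccccwwccwwccccwwccccww·ccwwccccwwccwwcc.

ccwwccccwwccwwccccwwccccwwccwwccccwwccwwcc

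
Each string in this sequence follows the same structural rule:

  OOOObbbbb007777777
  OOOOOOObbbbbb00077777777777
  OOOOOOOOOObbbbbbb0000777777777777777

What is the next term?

OOOOOOOOOOOOObbbbbbbb000007777777777777777777

Reading off run lengths: O runs 4, 7, 10; b runs 5, 6, 7; 0 runs 2, 3, 4; 7 runs 7, 11, 15 — each is linear in n, where the shown terms are n = 2, 3, 4.
Setting n = 5 gives 13, 8, 5, 19 characters in each block.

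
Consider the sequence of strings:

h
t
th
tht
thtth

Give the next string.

From term 3 onward, concatenate the last term with the second-to-last: t·h = th, th·t = tht, …
Continuing: thtth · tht gives term 6.

thtththt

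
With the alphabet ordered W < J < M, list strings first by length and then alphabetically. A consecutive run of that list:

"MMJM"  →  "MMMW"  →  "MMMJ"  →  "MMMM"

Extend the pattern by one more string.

WWWWW

MMMM is the last string of length 4, so the next is the first of length 5: W repeated 5 times.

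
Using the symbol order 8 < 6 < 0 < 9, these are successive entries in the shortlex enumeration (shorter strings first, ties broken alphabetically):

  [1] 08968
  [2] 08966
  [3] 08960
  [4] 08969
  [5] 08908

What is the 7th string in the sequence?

Advancing 2 positions from 08908 through 08908 → 08906 reaches term 7.

08900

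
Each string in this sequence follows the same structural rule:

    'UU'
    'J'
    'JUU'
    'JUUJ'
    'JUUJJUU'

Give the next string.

JUUJJUUJUUJ

This is a Fibonacci-style word recurrence s(k) = s(k−1)·s(k−2): e.g. J·UU = JUU.
Continuing: JUUJJUU · JUUJ gives term 6.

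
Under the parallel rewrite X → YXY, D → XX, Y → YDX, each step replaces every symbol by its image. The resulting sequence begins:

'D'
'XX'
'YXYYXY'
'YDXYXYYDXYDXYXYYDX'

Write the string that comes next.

φ(YDXYXYYDXYDXYXYYDX) expands symbol-by-symbol to YDX XX YXY YDX YXY YDX YDX XX YXY YDX XX YXY YDX YXY YDX YDX XX YXY; joining the 18 pieces gives the next term.

YDXXXYXYYDXYXYYDXYDXXXYXYYDXXXYXYYDXYXYYDXYDXXXYXY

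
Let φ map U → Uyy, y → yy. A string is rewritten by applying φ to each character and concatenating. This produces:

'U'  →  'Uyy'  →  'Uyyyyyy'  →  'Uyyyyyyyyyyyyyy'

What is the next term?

Replace each of the 15 characters of Uyyyyyyyyyyyyyy in place — Uyy yy yy yy yy yy yy yy yy yy yy yy yy yy yy — and concatenate.

Uyyyyyyyyyyyyyyyyyyyyyyyyyyyyyy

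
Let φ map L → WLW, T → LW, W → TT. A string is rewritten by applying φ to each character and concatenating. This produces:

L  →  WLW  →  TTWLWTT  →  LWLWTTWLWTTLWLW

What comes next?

φ(LWLWTTWLWTTLWLW) expands symbol-by-symbol to WLW TT WLW TT LW LW TT WLW TT LW LW WLW TT WLW TT; joining the 15 pieces gives the next term.

WLWTTWLWTTLWLWTTWLWTTLWLWWLWTTWLWTT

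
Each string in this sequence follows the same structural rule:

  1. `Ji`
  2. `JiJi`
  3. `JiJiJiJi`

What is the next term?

s(k+1) = s(k)·s(k) — each term doubles the last.
One more doubling of JiJiJiJi gives the answer.

JiJiJiJiJiJiJiJi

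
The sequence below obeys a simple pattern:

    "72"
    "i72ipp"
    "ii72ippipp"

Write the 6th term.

iiiii72ippippippippipp

Each term wraps the previous one in i on the left and ipp on the right.
From ii72ippipp, 3 further steps: ii72ippipp → iii72ippippipp → iiii72ippippippipp → (answer).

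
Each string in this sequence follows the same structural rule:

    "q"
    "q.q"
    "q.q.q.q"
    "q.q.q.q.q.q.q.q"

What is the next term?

Each string is two copies of the previous one joined by '.'.
One more doubling of q.q.q.q.q.q.q.q gives the answer.

q.q.q.q.q.q.q.q.q.q.q.q.q.q.q.q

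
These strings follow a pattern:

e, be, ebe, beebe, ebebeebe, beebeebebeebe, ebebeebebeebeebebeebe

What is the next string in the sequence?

beebeebebeebeebebeebebeebeebebeebe

This is a Fibonacci-style word recurrence s(k) = s(k−2)·s(k−1): e.g. e·be = ebe.
The next term joins beebeebebeebe and ebebeebebeebeebebeebe.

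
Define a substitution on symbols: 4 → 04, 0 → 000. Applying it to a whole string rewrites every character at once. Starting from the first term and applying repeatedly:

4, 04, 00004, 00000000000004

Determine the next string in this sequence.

Replace each of the 14 characters of 00000000000004 in place — 000 000 000 000 000 000 000 000 000 000 000 000 000 04 — and concatenate.

00000000000000000000000000000000000000004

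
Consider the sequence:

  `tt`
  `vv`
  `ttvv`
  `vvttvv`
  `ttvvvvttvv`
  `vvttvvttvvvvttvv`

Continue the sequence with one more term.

From term 3 onward, concatenate the second-to-last term with the last: tt·vv = ttvv, vv·ttvv = vvttvv, …
The next term joins ttvvvvttvv and vvttvvttvvvvttvv.

ttvvvvttvvvvttvvttvvvvttvv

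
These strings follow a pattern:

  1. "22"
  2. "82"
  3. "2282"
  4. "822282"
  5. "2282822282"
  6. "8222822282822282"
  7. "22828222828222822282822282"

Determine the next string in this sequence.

822282228282228222828222828222822282822282

Each term (from the third on) is the two preceding terms concatenated in order: term 3 = 22·82 = 2282.
Continuing: 8222822282822282 · 22828222828222822282822282 gives term 8.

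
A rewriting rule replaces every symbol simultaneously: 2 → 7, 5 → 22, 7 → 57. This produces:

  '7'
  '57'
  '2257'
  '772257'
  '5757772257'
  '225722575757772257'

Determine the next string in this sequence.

Rewriting the 18 symbols of 225722575757772257 one by one yields 7 7 22 57 7 7 22 57 22 57 22 57 57 57 7 7 22 57; concatenated:

772257772257225722575757772257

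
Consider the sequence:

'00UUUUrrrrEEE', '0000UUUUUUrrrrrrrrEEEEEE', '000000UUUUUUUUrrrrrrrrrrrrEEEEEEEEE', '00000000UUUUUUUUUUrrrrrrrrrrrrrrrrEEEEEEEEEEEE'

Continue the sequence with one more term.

Each string has the form 0^{2n} U^{2n+2} r^{4n} E^{3n} (n = 1, 2, …).
At n = 5 the blocks have lengths 10, 12, 20, 15.

0000000000UUUUUUUUUUUUrrrrrrrrrrrrrrrrrrrrEEEEEEEEEEEEEEE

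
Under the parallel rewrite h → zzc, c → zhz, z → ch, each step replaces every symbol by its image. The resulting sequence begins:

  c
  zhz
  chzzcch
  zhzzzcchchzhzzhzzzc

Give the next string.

Rewriting the 19 symbols of zhzzzcchchzhzzhzzzc one by one yields ch zzc ch ch ch zhz zhz zzc zhz zzc ch zzc ch ch zzc ch ch ch zhz; concatenated:

chzzcchchchzhzzhzzzczhzzzcchzzcchchzzcchchchzhz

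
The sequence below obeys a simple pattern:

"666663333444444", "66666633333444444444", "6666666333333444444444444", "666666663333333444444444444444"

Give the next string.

Term n consists of n+3 6's, followed by n+2 3's, followed by 3n 4's, where the shown terms are n = 2, 3, 4, 5.
At n = 6 the blocks have lengths 9, 8, 18.

66666666633333333444444444444444444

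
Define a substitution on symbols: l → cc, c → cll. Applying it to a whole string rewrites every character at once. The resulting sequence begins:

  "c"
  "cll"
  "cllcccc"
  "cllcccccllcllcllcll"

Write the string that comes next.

cllcccccllcllcllcllcllcccccllcccccllcccccllcccc

Applying the rule to each of the 19 symbols of cllcccccllcllcllcll gives the pieces cll cc cc cll cll cll cll cll cc cc cll cc cc cll cc cc cll cc cc, which concatenate to the answer.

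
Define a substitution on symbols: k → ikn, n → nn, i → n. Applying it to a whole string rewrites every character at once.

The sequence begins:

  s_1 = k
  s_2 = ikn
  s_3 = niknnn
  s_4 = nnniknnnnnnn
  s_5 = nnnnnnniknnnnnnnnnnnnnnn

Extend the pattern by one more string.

nnnnnnnnnnnnnnniknnnnnnnnnnnnnnnnnnnnnnnnnnnnnnn

φ(nnnnnnniknnnnnnnnnnnnnnn) expands symbol-by-symbol to nn nn nn nn nn nn nn n ikn nn nn nn nn nn nn nn nn nn nn nn nn nn nn nn; joining the 24 pieces gives the next term.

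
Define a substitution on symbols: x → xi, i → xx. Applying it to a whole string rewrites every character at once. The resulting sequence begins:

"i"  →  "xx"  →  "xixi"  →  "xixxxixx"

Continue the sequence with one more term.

Rewriting each symbol of xixxxixx: x→xi, i→xx, x→xi, x→xi, x→xi, i→xx, x→xi, x→xi, which concatenates to xi xx xi xi xi xx xi xi.

xixxxixixixxxixi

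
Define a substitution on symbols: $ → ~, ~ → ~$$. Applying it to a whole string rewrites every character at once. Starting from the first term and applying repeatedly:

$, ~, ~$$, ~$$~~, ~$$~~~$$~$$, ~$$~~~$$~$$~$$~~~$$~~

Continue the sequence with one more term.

~$$~~~$$~$$~$$~~~$$~~~$$~~~$$~$$~$$~~~$$~$$

Replace each of the 21 characters of ~$$~~~$$~$$~$$~~~$$~~ in place — ~$$ ~ ~ ~$$ ~$$ ~$$ ~ ~ ~$$ ~ ~ ~$$ ~ ~ ~$$ ~$$ ~$$ ~ ~ ~$$ ~$$ — and concatenate.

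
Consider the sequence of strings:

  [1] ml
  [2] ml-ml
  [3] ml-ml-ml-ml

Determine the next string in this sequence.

s(k+1) = s(k)·-·s(k) — each term doubles the last with '-' between the halves.
Doubling ml-ml-ml-ml with '-' between the halves:

ml-ml-ml-ml-ml-ml-ml-ml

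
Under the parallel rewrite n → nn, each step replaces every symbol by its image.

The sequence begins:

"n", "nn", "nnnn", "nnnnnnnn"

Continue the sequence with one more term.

nnnnnnnnnnnnnnnn

Expanding nnnnnnnn: n→nn, n→nn, n→nn, n→nn, n→nn, n→nn, n→nn, n→nn. Concatenated: nn nn nn nn nn nn nn nn.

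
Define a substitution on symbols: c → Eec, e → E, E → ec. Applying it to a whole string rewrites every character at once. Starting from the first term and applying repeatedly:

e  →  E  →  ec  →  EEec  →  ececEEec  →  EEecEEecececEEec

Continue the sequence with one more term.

Rewriting the 16 symbols of EEecEEecececEEec one by one yields ec ec E Eec ec ec E Eec E Eec E Eec ec ec E Eec; concatenated:

ececEEecececEEecEEecEEecececEEec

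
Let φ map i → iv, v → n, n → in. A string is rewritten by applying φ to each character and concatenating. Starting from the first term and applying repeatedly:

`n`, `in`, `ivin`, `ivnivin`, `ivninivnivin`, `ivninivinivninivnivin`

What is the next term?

Rewriting the 21 symbols of ivninivinivninivnivin one by one yields iv n in iv in iv n iv in iv n in iv in iv n in iv n iv in; concatenated:

ivninivinivnivinivninivinivninivnivin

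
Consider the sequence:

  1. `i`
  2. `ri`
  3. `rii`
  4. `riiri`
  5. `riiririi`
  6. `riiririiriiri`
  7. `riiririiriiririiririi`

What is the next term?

Each term (from the third on) is the previous term followed by the one before it: term 3 = ri·i = rii.
Continuing: riiririiriiririiririi · riiririiriiri gives term 8.

riiririiriiririiririiriiririiriiri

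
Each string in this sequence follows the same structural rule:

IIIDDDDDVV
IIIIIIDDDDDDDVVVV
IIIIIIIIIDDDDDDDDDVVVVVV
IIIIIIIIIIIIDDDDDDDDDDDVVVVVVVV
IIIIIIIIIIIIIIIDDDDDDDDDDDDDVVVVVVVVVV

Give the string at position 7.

IIIIIIIIIIIIIIIIIIIIIDDDDDDDDDDDDDDDDDVVVVVVVVVVVVVV

Each string has the form I^{3n} D^{2n+3} V^{2n} (n = 1, 2, …).
For term 7, n = 7, so the run lengths are 21, 17, 14.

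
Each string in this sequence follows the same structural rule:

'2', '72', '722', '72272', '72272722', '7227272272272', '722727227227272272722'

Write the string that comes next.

From term 3 onward, concatenate the last term with the second-to-last: 72·2 = 722, 722·72 = 72272, …
Continuing: 722727227227272272722 · 7227272272272 gives term 8.

7227272272272722727227227272272272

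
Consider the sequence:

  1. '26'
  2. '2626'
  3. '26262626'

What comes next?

Every step duplicates the string.
One more doubling of 26262626 gives the answer.

2626262626262626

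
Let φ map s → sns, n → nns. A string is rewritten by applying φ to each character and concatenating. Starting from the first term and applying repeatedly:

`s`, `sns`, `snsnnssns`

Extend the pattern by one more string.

snsnnssnsnnsnnssnssnsnnssns

Apply φ to snsnnssns symbol by symbol: s→sns, n→nns, s→sns, n→nns, n→nns, s→sns, s→sns, n→nns, s→sns; joined: sns nns sns nns nns sns sns nns sns.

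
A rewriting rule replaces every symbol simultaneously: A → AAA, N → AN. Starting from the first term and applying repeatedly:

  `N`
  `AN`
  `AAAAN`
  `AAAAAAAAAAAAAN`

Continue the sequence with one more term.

Replace each of the 14 characters of AAAAAAAAAAAAAN in place — AAA AAA AAA AAA AAA AAA AAA AAA AAA AAA AAA AAA AAA AN — and concatenate.

AAAAAAAAAAAAAAAAAAAAAAAAAAAAAAAAAAAAAAAAN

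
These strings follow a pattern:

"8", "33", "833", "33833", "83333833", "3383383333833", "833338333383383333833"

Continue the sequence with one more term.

From term 3 onward, concatenate the second-to-last term with the last: 8·33 = 833, 33·833 = 33833, …
The next term joins 3383383333833 and 833338333383383333833.

3383383333833833338333383383333833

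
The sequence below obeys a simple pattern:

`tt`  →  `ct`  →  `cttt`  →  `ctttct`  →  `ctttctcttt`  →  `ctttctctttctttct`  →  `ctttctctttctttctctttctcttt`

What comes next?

Each term (from the third on) is the previous term followed by the one before it: term 3 = ct·tt = cttt.
Continuing: ctttctctttctttctctttctcttt · ctttctctttctttct gives term 8.

ctttctctttctttctctttctctttctttctctttctttct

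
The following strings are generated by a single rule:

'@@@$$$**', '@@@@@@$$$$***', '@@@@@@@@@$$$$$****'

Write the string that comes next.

@@@@@@@@@@@@$$$$$$*****

The n-th term is 3n @'s then n+2 $'s then n+1 *'s (n = 1, 2, …).
Setting n = 4 gives 12, 6, 5 characters in each block.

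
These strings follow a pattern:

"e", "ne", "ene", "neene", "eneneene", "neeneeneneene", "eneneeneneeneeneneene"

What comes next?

This is a Fibonacci-style word recurrence s(k) = s(k−2)·s(k−1): e.g. e·ne = ene.
Continuing: neeneeneneene · eneneeneneeneeneneene gives term 8.

neeneeneneeneeneneeneneeneeneneene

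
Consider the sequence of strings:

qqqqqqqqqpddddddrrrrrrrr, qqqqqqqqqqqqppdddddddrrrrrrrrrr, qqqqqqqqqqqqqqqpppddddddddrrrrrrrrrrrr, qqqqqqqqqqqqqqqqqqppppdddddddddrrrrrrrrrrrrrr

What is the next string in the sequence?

The n-th term is 3n q's then n-2 p's then n+3 d's then 2n+2 r's, where the shown terms are n = 3, 4, 5, 6.
At n = 7 the blocks have lengths 21, 5, 10, 16.

qqqqqqqqqqqqqqqqqqqqqpppppddddddddddrrrrrrrrrrrrrrrr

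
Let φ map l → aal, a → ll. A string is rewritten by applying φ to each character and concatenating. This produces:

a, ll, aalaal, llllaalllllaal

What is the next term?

Rewriting the 14 symbols of llllaalllllaal one by one yields aal aal aal aal ll ll aal aal aal aal aal ll ll aal; concatenated:

aalaalaalaalllllaalaalaalaalaalllllaal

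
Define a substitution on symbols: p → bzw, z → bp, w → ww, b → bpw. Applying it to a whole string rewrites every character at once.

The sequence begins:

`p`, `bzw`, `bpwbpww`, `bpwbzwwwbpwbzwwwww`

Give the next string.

bpwbzwwwbpwbpwwwwwwbpwbzwwwbpwbpwwwwwwwwww

Replace each of the 18 characters of bpwbzwwwbpwbzwwwww in place — bpw bzw ww bpw bp ww ww ww bpw bzw ww bpw bp ww ww ww ww ww — and concatenate.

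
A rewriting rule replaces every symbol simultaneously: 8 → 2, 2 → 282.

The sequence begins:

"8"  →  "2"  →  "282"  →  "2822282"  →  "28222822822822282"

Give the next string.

28222822822822282282228228222822822822282

Applying the rule to each of the 17 symbols of 28222822822822282 gives the pieces 282 2 282 282 282 2 282 282 2 282 282 2 282 282 282 2 282, which concatenate to the answer.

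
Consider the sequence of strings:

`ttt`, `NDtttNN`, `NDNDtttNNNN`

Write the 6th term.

Each term wraps the previous one in ND on the left and NN on the right.
From NDNDtttNNNN, 3 further steps: NDNDtttNNNN → NDNDNDtttNNNNNN → NDNDNDNDtttNNNNNNNN → (answer).

NDNDNDNDNDtttNNNNNNNNNN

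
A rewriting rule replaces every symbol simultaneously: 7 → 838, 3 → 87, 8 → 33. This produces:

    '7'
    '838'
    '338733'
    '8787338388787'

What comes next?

φ(8787338388787) expands symbol-by-symbol to 33 838 33 838 87 87 33 87 33 33 838 33 838; joining the 13 pieces gives the next term.

338383383887873387333383833838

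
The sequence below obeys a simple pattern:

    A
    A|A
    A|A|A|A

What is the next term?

Each string is two copies of the previous one joined by '|'.
Doubling A|A|A|A with '|' between the halves:

A|A|A|A|A|A|A|A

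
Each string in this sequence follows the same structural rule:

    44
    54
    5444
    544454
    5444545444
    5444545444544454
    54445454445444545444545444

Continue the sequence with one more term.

Each term (from the third on) is the previous term followed by the one before it: term 3 = 54·44 = 5444.
Continuing: 54445454445444545444545444 · 5444545444544454 gives term 8.

544454544454445454445454445444545444544454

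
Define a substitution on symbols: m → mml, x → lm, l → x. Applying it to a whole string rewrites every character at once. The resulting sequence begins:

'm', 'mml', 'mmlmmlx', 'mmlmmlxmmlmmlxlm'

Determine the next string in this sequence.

Applying the rule to each of the 16 symbols of mmlmmlxmmlmmlxlm gives the pieces mml mml x mml mml x lm mml mml x mml mml x lm x mml, which concatenate to the answer.

mmlmmlxmmlmmlxlmmmlmmlxmmlmmlxlmxmml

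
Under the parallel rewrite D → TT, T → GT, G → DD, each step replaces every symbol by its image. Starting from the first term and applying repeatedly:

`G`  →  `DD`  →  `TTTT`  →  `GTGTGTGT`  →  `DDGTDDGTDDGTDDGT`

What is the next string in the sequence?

TTTTDDGTTTTTDDGTTTTTDDGTTTTTDDGT

Applying the rule to each of the 16 symbols of DDGTDDGTDDGTDDGT gives the pieces TT TT DD GT TT TT DD GT TT TT DD GT TT TT DD GT, which concatenate to the answer.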